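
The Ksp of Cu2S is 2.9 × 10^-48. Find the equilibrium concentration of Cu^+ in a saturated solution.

[Cu^+] ≈ 1.8 x 10^-16 M

Cu2S(s) ⇌ 2 Cu^+ + S^2-
Ksp = [Cu^+]^2[S^2-]
For each mole of Cu2S that dissolves: [Cu^+] = 2s, [S^2-] = s.
So Ksp = (2s)^2 × s = 4s^3
s = (2.9 × 10^-48 / 4)^(1/3) = 8.98 × 10^-17 M
[Cu^+] = 2s = 1.8 × 10^-16 M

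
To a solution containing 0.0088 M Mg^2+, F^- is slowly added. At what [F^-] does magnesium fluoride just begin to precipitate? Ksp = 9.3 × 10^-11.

MgF2(s) <=> Mg^2+(aq) + 2 F^-(aq)
Ksp = [Mg^2+][F^-]^2
Precipitation begins when Q = Ksp. With [Mg^2+] = 0.0088 M:
9.3 × 10^-11 = (0.0088) × [F^-]^2
[F^-] = (9.3 × 10^-11 / 8.8 x 10^-3)^(1/2) = 1.0 × 10^-4 M

[F^-] = 1.0 × 10^-4 M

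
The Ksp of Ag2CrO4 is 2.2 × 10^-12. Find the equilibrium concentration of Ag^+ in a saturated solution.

Ag2CrO4(s) ⇌ 2 Ag^+ + CrO4^2-
Ksp = [Ag^+]^2[CrO4^2-]
If s mol/L of Ag2CrO4 dissolves, [Ag^+] = 2s and [CrO4^2-] = s.
So Ksp = (2s)^2 × s = 4s^3
s^3 = 2.2 × 10^-12 / 4, so s = 8.19 x 10^-5 M
[Ag^+] = 2s = 1.6 × 10^-4 M

1.6 x 10^-4 M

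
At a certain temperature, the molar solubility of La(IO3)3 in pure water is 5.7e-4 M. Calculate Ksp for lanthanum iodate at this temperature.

La(IO3)3(s) ⇌ La^3+ + 3 IO3^-
Let s = molar solubility. Then [La^3+] = s and [IO3^-] = 3s.
Ksp = [La^3+][IO3^-]^3
Ksp = s(3s)^3 = 27s^4
With s = 5.7 x 10^-4: Ksp = 2.9 x 10^-12

Ksp ≈ 2.9e-12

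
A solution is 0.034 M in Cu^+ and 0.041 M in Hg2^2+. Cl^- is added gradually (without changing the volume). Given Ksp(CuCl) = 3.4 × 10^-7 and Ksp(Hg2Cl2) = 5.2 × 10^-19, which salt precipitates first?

Each salt begins to precipitate when Q = Ksp, i.e. when [Cl^-] reaches its threshold.
For CuCl: 3.4 × 10^-7 = 0.034 × [Cl^-]  ⇒  [Cl^-] = 1.0 × 10^-5 M.
For Hg2Cl2: 5.2 × 10^-19 = 0.041 × [Cl^-]^2  ⇒  [Cl^-] = 3.6 x 10^-9 M.
The salt with the lower threshold [Cl^-] precipitates first: Hg2Cl2.

Hg2Cl2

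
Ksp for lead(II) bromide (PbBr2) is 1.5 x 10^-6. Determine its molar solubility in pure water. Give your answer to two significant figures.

PbBr2(s) ⇌ Pb^2+ + 2 Br^-
Ksp = [Pb^2+][Br^-]^2
For each mole of PbBr2 that dissolves: [Pb^2+] = s, [Br^-] = 2s.
So Ksp = s × (2s)^2 = 4s^3
Solving, s = (1.5 x 10^-6/4)^(1/3) = 7.2 × 10^-3 M

s = 7.2 × 10^-3 M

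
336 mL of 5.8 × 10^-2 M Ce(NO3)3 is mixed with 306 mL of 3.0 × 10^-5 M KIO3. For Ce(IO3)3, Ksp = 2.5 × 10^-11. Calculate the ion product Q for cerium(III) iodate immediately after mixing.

Q ≈ 8.9 × 10^-17

Total volume = 336 + 306 = 642 mL.
[Ce^3+] = 5.8 × 10^-2 × (336/642) = 3.04 × 10^-2 M
[IO3^-] = 3.0 x 10^-5 × (306/642) = 1.43 × 10^-5 M
Ce(IO3)3(s) ⇌ Ce^3+(aq) + 3 IO3^-(aq), so Q = [Ce^3+][IO3^-]^3
Q = (3.04 x 10^-2)(1.43 × 10^-5)^3 = 8.9 × 10^-17
Q < Ksp, so no precipitate of Ce(IO3)3 forms.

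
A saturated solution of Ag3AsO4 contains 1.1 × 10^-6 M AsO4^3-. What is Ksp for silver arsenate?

Ag3AsO4(s) <=> 3 Ag^+(aq) + AsO4^3-(aq)
Stoichiometry gives [Ag^+] = (3/1)[AsO4^3-] = 3.30 x 10^-6 M.
Ksp = [Ag^+]^3[AsO4^3-]
Ksp = (3.30 × 10^-6)^3 × 1.1 × 10^-6 = 4.0 × 10^-23

Ksp = 4.0 x 10^-23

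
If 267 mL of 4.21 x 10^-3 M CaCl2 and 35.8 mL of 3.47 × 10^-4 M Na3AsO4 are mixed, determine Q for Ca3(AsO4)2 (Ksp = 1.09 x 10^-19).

Q ≈ 8.61 × 10^-17

Total volume = 267 + 35.8 = 302.8 mL.
[Ca^2+] = 4.21 x 10^-3 × (267/302.8) = 3.712 x 10^-3 M
[AsO4^3-] = 3.47 × 10^-4 × (35.8/302.8) = 4.103 × 10^-5 M
Ca3(AsO4)2(s) ⇌ 3 Ca^2+(aq) + 2 AsO4^3-(aq), so Q = [Ca^2+]^3[AsO4^3-]^2
Q = (3.712 × 10^-3)^3(4.103 × 10^-5)^2 = 8.61 × 10^-17
Q > Ksp, so Ca3(AsO4)2 will precipitate.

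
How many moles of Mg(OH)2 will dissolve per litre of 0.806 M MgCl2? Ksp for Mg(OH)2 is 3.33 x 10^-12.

Mg(OH)2(s) ⇌ Mg^2+(aq) + 2 OH^-(aq)
Ksp = [Mg^2+][OH^-]^2
Let s be the molar solubility in this solution. [Mg^2+] = 0.806 + s ≈ 0.806, [OH^-] = 2s (since Mg^2+ from MgCl2 dominates).
Ksp ≈ 0.806 × (2s)^2
s = 1.02 × 10^-6 M
Check: s = 1.0 × 10^-6 ≪ 0.806, so the approximation is valid.

s ≈ 1.02 x 10^-6 M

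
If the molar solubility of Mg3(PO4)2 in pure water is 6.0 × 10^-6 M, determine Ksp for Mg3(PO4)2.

Mg3(PO4)2(s) ⇌ 3 Mg^2+ + 2 PO4^3-
Let s = molar solubility. Then [Mg^2+] = 3s and [PO4^3-] = 2s.
Ksp = [Mg^2+]^3[PO4^3-]^2
So Ksp = (3s)^3 × (2s)^2 = 108s^5
With s = 6.0 x 10^-6: Ksp = 8.4 x 10^-25

Ksp ≈ 8.4e-25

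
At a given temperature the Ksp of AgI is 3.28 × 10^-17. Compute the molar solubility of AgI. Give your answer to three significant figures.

AgI(s) ⇌ Ag^+(aq) + I^-(aq)
Ksp = [Ag^+][I^-]
With molar solubility s: [Ag^+] = s, [I^-] = s.
Ksp = s^2
s = (3.28 × 10^-17)^(1/2) = 5.73 × 10^-9 M

5.73 × 10^-9 M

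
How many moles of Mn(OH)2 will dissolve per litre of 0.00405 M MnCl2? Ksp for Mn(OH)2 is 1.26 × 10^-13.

s ≈ 2.79e-6 M

Mn(OH)2(s) <=> Mn^2+ + 2 OH^-
Ksp = [Mn^2+][OH^-]^2
Let s be the molar solubility in this solution. [Mn^2+] = 0.00405 + s ≈ 0.00405, [OH^-] = 2s (common-ion effect: Mn^2+ is already 0.00405 M).
Ksp ≈ 0.00405 × (2s)^2
s = 2.79 × 10^-6 M
Check: s = 2.8 x 10^-6 ≪ 0.00405, so the approximation is valid.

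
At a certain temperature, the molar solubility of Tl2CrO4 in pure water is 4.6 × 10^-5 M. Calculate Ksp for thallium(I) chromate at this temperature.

Ksp = 3.9e-13

Tl2CrO4(s) <=> 2 Tl^+ + CrO4^2-
Let s = molar solubility. Then [Tl^+] = 2s and [CrO4^2-] = s.
Ksp = [Tl^+]^2[CrO4^2-]
So Ksp = (2s)^2 × s = 4s^3
With s = 4.6 × 10^-5: Ksp = 3.9 × 10^-13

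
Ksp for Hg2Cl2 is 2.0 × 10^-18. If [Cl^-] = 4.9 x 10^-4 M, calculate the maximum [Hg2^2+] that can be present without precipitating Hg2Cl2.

Hg2Cl2(s) ⇌ Hg2^2+ + 2 Cl^-
Ksp = [Hg2^2+][Cl^-]^2
Precipitation begins when Q = Ksp. With [Cl^-] = 4.9 x 10^-4 M:
2.0 × 10^-18 = (4.9 x 10^-4)^2 × [Hg2^2+]
[Hg2^2+] = (2.0 × 10^-18 / 2.40 x 10^-7) = 8.3 × 10^-12 M

[Hg2^2+] = 8.3 × 10^-12 M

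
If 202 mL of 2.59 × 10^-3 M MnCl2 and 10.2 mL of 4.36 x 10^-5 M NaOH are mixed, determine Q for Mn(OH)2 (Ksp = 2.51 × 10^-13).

1.08e-14

Total volume = 202 + 10.2 = 212.2 mL.
[Mn^2+] = 2.59 × 10^-3 × (202/212.2) = 2.466 x 10^-3 M
[OH^-] = 4.36 × 10^-5 × (10.2/212.2) = 2.096 × 10^-6 M
Mn(OH)2(s) ⇌ Mn^2+(aq) + 2 OH^-(aq), so Q = [Mn^2+][OH^-]^2
Q = (2.466 x 10^-3)(2.096 × 10^-6)^2 = 1.08 × 10^-14
Q < Ksp, so no precipitate of Mn(OH)2 forms.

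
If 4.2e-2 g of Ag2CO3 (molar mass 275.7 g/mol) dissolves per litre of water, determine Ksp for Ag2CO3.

Molar solubility s = (4.2 × 10^-2 g/L) / (275.7 g/mol) = 1.52 x 10^-4 M.
Ag2CO3(s) ⇌ 2 Ag^+(aq) + CO3^2-(aq)
Let s = molar solubility. Then [Ag^+] = 2s and [CO3^2-] = s.
Ksp = [Ag^+]^2[CO3^2-]
Substituting: Ksp = (2s)^2s = 4s^3
Ksp = 4 × (1.52 × 10^-4)^3 = 1.4 × 10^-11

Ksp ≈ 1.4e-11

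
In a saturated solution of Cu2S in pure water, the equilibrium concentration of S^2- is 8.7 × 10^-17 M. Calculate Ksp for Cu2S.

2.6 x 10^-48

Cu2S(s) ⇌ 2 Cu^+(aq) + S^2-(aq)
Stoichiometry gives [Cu^+] = (2/1)[S^2-] = 1.74 x 10^-16 M.
Ksp = [Cu^+]^2[S^2-]
Ksp = (1.74 x 10^-16)^2 × 8.7 x 10^-17 = 2.6 x 10^-48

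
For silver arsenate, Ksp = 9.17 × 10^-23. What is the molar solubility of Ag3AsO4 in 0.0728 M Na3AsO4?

Ag3AsO4(s) ⇌ 3 Ag^+(aq) + AsO4^3-(aq)
Ksp = [Ag^+]^3[AsO4^3-]
Let s be the molar solubility in this solution. [Ag^+] = 3s, [AsO4^3-] = 0.0728 + s ≈ 0.0728 (since AsO4^3- from Na3AsO4 dominates).
Ksp ≈ (3s)^3 × 0.0728
s = 3.60 × 10^-8 M
Check: s = 3.6 x 10^-8 ≪ 0.0728, so the approximation is valid.

3.60 x 10^-8 M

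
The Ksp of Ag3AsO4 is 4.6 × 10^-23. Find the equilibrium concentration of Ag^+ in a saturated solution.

Ag3AsO4(s) ⇌ 3 Ag^+ + AsO4^3-
Ksp = [Ag^+]^3[AsO4^3-]
With molar solubility s: [Ag^+] = 3s, [AsO4^3-] = s.
Ksp = (3s)^3s = 27s^4
Solving, s = (4.6 × 10^-23/27)^(1/4) = 1.14 × 10^-6 M
[Ag^+] = 3s = 3.4 × 10^-6 M

3.4 × 10^-6 M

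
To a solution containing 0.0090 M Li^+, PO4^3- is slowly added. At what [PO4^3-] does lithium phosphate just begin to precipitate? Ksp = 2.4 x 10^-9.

Li3PO4(s) ⇌ 3 Li^+(aq) + PO4^3-(aq)
Ksp = [Li^+]^3[PO4^3-]
Precipitation begins when Q = Ksp. With [Li^+] = 0.0090 M:
2.4 x 10^-9 = (0.0090)^3 × [PO4^3-]
[PO4^3-] = (2.4 x 10^-9 / 7.29 x 10^-7) = 3.3 × 10^-3 M

[PO4^3-] ≈ 3.3e-3 M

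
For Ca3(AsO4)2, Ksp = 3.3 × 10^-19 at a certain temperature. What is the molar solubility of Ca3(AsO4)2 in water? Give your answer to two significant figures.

s = 7.9e-5 M

Ca3(AsO4)2(s) ⇌ 3 Ca^2+(aq) + 2 AsO4^3-(aq)
Ksp = [Ca^2+]^3[AsO4^3-]^2
Let s = molar solubility. Then [Ca^2+] = 3s and [AsO4^3-] = 2s.
Substituting: Ksp = (3s)^3(2s)^2 = 108s^5
Solving, s = (3.3 × 10^-19/108)^(1/5) = 7.9 x 10^-5 M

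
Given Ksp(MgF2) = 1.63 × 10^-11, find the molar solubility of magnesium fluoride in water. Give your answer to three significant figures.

MgF2(s) ⇌ Mg^2+ + 2 F^-
Ksp = [Mg^2+][F^-]^2
With molar solubility s: [Mg^2+] = s, [F^-] = 2s.
So Ksp = s × (2s)^2 = 4s^3
s = (1.63 × 10^-11 / 4)^(1/3) = 1.60 × 10^-4 M

s ≈ 1.60e-4 M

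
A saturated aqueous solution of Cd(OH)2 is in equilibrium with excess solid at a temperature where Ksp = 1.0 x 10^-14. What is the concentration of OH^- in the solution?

[OH^-] ≈ 2.7 × 10^-5 M

Cd(OH)2(s) ⇌ Cd^2+ + 2 OH^-
Ksp = [Cd^2+][OH^-]^2
If s mol/L of Cd(OH)2 dissolves, [Cd^2+] = s and [OH^-] = 2s.
Ksp = s(2s)^2 = 4s^3
s = (1.0 x 10^-14 / 4)^(1/3) = 1.36 × 10^-5 M
[OH^-] = 2s = 2.7 × 10^-5 M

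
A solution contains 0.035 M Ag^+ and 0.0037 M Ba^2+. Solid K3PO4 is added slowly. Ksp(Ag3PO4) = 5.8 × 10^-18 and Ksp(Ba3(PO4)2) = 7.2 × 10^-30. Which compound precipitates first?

Each salt begins to precipitate when Q = Ksp, i.e. when [PO4^3-] reaches its threshold.
For Ag3PO4: 5.8 × 10^-18 = (0.035)^3 × [PO4^3-]  ⇒  [PO4^3-] = 1.4 x 10^-13 M.
For Ba3(PO4)2: 7.2 × 10^-30 = (0.0037)^3 × [PO4^3-]^2  ⇒  [PO4^3-] = 1.2 x 10^-11 M.
The salt with the lower threshold [PO4^3-] precipitates first: Ag3PO4.

Ag3PO4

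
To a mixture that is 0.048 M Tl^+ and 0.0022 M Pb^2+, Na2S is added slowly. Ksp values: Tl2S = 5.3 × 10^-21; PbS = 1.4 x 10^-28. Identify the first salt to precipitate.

PbS

Each salt begins to precipitate when Q = Ksp, i.e. when [S^2-] reaches its threshold.
For Tl2S: 5.3 × 10^-21 = (0.048)^2 × [S^2-]  ⇒  [S^2-] = 2.3 × 10^-18 M.
For PbS: 1.4 x 10^-28 = 0.0022 × [S^2-]  ⇒  [S^2-] = 6.4 x 10^-26 M.
The salt with the lower threshold [S^2-] precipitates first: PbS.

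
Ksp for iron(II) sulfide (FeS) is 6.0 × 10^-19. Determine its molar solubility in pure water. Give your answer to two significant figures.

FeS(s) <=> Fe^2+(aq) + S^2-(aq)
Ksp = [Fe^2+][S^2-]
For each mole of FeS that dissolves: [Fe^2+] = s, [S^2-] = s.
Ksp = s^2
s = (6.0 × 10^-19)^(1/2) = 7.7 × 10^-10 M

7.7e-10 M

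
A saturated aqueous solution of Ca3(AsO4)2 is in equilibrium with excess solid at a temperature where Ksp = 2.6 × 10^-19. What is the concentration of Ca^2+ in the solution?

Ca3(AsO4)2(s) ⇌ 3 Ca^2+ + 2 AsO4^3-
Ksp = [Ca^2+]^3[AsO4^3-]^2
With molar solubility s: [Ca^2+] = 3s, [AsO4^3-] = 2s.
So Ksp = (3s)^3 × (2s)^2 = 108s^5
Solving, s = (2.6 × 10^-19/108)^(1/5) = 7.52 × 10^-5 M
[Ca^2+] = 3s = 2.3 x 10^-4 M

[Ca^2+] = 2.3 x 10^-4 M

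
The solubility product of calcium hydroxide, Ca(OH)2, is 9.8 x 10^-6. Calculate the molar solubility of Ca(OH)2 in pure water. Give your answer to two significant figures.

s ≈ 1.3e-2 M

Ca(OH)2(s) ⇌ Ca^2+ + 2 OH^-
Ksp = [Ca^2+][OH^-]^2
Let s = molar solubility. Then [Ca^2+] = s and [OH^-] = 2s.
Substituting: Ksp = s(2s)^2 = 4s^3
s = (9.8 x 10^-6 / 4)^(1/3) = 1.3 x 10^-2 M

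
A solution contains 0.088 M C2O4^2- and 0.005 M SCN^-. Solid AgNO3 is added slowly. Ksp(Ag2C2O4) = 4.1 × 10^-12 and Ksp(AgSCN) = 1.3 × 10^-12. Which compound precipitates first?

Precipitation of each salt starts when its ion product equals its Ksp.
For Ag2C2O4: 4.1 × 10^-12 = 0.088 × [Ag^+]^2  ⇒  [Ag^+] = 6.8 × 10^-6 M.
For AgSCN: 1.3 × 10^-12 = 0.005 × [Ag^+]  ⇒  [Ag^+] = 2.6 × 10^-10 M.
The salt with the lower threshold [Ag^+] precipitates first: AgSCN.

AgSCN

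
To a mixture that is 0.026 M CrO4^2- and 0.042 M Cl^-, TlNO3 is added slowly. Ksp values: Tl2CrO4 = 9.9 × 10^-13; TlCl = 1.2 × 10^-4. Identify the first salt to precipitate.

Tl2CrO4

Each salt begins to precipitate when Q = Ksp, i.e. when [Tl^+] reaches its threshold.
For Tl2CrO4: 9.9 × 10^-13 = 0.026 × [Tl^+]^2  ⇒  [Tl^+] = 6.2 x 10^-6 M.
For TlCl: 1.2 × 10^-4 = 0.042 × [Tl^+]  ⇒  [Tl^+] = 2.9 × 10^-3 M.
The salt with the lower threshold [Tl^+] precipitates first: Tl2CrO4.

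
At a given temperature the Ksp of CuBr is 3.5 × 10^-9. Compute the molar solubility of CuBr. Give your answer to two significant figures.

s ≈ 5.9 × 10^-5 M

CuBr(s) <=> Cu^+ + Br^-
Ksp = [Cu^+][Br^-]
If s mol/L of CuBr dissolves, [Cu^+] = s and [Br^-] = s.
Ksp = s^2
s = (3.5 × 10^-9)^(1/2) = 5.9 x 10^-5 M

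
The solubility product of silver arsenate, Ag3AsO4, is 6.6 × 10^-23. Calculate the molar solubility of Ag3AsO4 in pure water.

1.3 × 10^-6 M

Ag3AsO4(s) <=> 3 Ag^+(aq) + AsO4^3-(aq)
Ksp = [Ag^+]^3[AsO4^3-]
With molar solubility s: [Ag^+] = 3s, [AsO4^3-] = s.
Substituting: Ksp = (3s)^3s = 27s^4
s = (6.6 × 10^-23 / 27)^(1/4) = 1.3 × 10^-6 M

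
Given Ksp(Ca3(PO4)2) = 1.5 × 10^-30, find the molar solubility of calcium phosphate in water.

s = 4.3 × 10^-7 M

Ca3(PO4)2(s) ⇌ 3 Ca^2+(aq) + 2 PO4^3-(aq)
Ksp = [Ca^2+]^3[PO4^3-]^2
Let s = molar solubility. Then [Ca^2+] = 3s and [PO4^3-] = 2s.
So Ksp = (3s)^3 × (2s)^2 = 108s^5
s = (1.5 × 10^-30 / 108)^(1/5) = 4.3 × 10^-7 M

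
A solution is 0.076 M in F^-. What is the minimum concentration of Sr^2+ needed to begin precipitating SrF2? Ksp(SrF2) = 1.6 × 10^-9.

[Sr^2+] = 2.8 × 10^-7 M

SrF2(s) ⇌ Sr^2+(aq) + 2 F^-(aq)
Ksp = [Sr^2+][F^-]^2
Precipitation begins when Q = Ksp. With [F^-] = 0.076 M:
1.6 × 10^-9 = (0.076)^2 × [Sr^2+]
[Sr^2+] = (1.6 × 10^-9 / 5.78 x 10^-3) = 2.8 × 10^-7 M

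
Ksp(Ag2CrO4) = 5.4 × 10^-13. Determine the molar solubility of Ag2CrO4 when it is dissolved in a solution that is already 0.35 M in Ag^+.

Ag2CrO4(s) <=> 2 Ag^+ + CrO4^2-
Ksp = [Ag^+]^2[CrO4^2-]
Let s be the molar solubility in this solution. [Ag^+] = 0.35 + 2s ≈ 0.35, [CrO4^2-] = s (since the Ag^+ already present dominates).
Ksp ≈ (0.35)^2 × s
s = 4.4 × 10^-12 M
Check: 2s = 8.8 × 10^-12 ≪ 0.35, so the approximation is valid.

4.4 × 10^-12 M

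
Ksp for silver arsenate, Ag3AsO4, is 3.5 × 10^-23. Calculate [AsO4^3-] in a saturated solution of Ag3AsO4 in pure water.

1.1 × 10^-6 M

Ag3AsO4(s) ⇌ 3 Ag^+(aq) + AsO4^3-(aq)
Ksp = [Ag^+]^3[AsO4^3-]
If s mol/L of Ag3AsO4 dissolves, [Ag^+] = 3s and [AsO4^3-] = s.
Substituting: Ksp = (3s)^3s = 27s^4
Solving, s = (3.5 × 10^-23/27)^(1/4) = 1.07 × 10^-6 M
[AsO4^3-] = s = 1.1 x 10^-6 M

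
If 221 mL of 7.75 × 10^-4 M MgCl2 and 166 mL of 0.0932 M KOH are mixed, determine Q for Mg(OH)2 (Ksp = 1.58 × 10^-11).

7.07 × 10^-7

Total volume = 221 + 166 = 387 mL.
[Mg^2+] = 7.75 × 10^-4 × (221/387) = 4.426 × 10^-4 M
[OH^-] = 9.32 × 10^-2 × (166/387) = 3.998 x 10^-2 M
Mg(OH)2(s) <=> Mg^2+ + 2 OH^-, so Q = [Mg^2+][OH^-]^2
Q = (4.426 × 10^-4)(3.998 × 10^-2)^2 = 7.07 x 10^-7
Q > Ksp, so Mg(OH)2 will precipitate.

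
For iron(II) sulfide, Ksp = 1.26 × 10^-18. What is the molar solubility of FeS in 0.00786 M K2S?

FeS(s) ⇌ Fe^2+(aq) + S^2-(aq)
Ksp = [Fe^2+][S^2-]
Let s = moles of FeS that dissolve per litre. [Fe^2+] = s, [S^2-] = 0.00786 + s ≈ 0.00786 (since S^2- from K2S dominates).
Ksp ≈ s × 0.00786
s = 1.60 × 10^-16 M
Check: s = 1.6 x 10^-16 ≪ 0.00786, so the approximation is valid.

s ≈ 1.60 x 10^-16 M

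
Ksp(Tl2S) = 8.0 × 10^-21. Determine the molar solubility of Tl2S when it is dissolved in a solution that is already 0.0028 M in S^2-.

Tl2S(s) <=> 2 Tl^+(aq) + S^2-(aq)
Ksp = [Tl^+]^2[S^2-]
Let s be the molar solubility in this solution. [Tl^+] = 2s, [S^2-] = 0.0028 + s ≈ 0.0028 (Ksp is small, so little additional dissolves).
Ksp ≈ (2s)^2 × 0.0028
s = 8.5 x 10^-10 M
Check: s = 8.5 × 10^-10 ≪ 0.0028, so the approximation is valid.

8.5e-10 M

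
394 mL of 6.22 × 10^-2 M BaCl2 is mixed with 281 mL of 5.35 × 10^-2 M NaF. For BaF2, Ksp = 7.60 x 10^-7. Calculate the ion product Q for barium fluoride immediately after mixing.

Total volume = 394 + 281 = 675 mL.
[Ba^2+] = 6.22 × 10^-2 × (394/675) = 3.631 x 10^-2 M
[F^-] = 5.35 × 10^-2 × (281/675) = 2.227 x 10^-2 M
BaF2(s) ⇌ Ba^2+ + 2 F^-, so Q = [Ba^2+][F^-]^2
Q = (3.631 × 10^-2)(2.227 × 10^-2)^2 = 1.80 × 10^-5
Q > Ksp, so BaF2 will precipitate.

Q = 1.80 × 10^-5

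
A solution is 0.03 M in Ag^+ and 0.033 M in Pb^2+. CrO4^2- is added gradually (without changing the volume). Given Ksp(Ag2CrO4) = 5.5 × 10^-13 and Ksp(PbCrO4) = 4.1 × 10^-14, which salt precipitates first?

Precipitation of each salt starts when its ion product equals its Ksp.
For Ag2CrO4: 5.5 × 10^-13 = (0.03)^2 × [CrO4^2-]  ⇒  [CrO4^2-] = 6.1 x 10^-10 M.
For PbCrO4: 4.1 × 10^-14 = 0.033 × [CrO4^2-]  ⇒  [CrO4^2-] = 1.2 x 10^-12 M.
The salt with the lower threshold [CrO4^2-] precipitates first: PbCrO4.

PbCrO4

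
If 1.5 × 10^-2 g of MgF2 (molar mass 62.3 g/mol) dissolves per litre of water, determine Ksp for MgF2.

Molar solubility s = (1.5 × 10^-2 g/L) / (62.3 g/mol) = 2.41 × 10^-4 M.
MgF2(s) ⇌ Mg^2+ + 2 F^-
With molar solubility s: [Mg^2+] = s, [F^-] = 2s.
Ksp = [Mg^2+][F^-]^2
Substituting: Ksp = s(2s)^2 = 4s^3
With s = 2.41 x 10^-4: Ksp = 5.6 x 10^-11

Ksp ≈ 5.6 x 10^-11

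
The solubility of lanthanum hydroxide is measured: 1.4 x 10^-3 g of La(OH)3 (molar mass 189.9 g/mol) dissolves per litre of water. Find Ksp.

Ksp ≈ 8.0 × 10^-20

Molar solubility s = (1.4 × 10^-3 g/L) / (189.9 g/mol) = 7.37 x 10^-6 M.
La(OH)3(s) ⇌ La^3+(aq) + 3 OH^-(aq)
For each mole of La(OH)3 that dissolves: [La^3+] = s, [OH^-] = 3s.
Ksp = [La^3+][OH^-]^3
Substituting: Ksp = s(3s)^3 = 27s^4
Ksp = 27 × (7.37 × 10^-6)^4 = 8.0 x 10^-20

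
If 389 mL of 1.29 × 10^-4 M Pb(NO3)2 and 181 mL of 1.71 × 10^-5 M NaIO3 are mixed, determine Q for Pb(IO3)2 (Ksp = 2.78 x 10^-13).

Q = 2.60e-15

Total volume = 389 + 181 = 570 mL.
[Pb^2+] = 1.29 × 10^-4 × (389/570) = 8.804 x 10^-5 M
[IO3^-] = 1.71 x 10^-5 × (181/570) = 5.430 x 10^-6 M
Pb(IO3)2(s) ⇌ Pb^2+(aq) + 2 IO3^-(aq), so Q = [Pb^2+][IO3^-]^2
Q = (8.804 × 10^-5)(5.430 × 10^-6)^2 = 2.60 x 10^-15
Q < Ksp, so no precipitate of Pb(IO3)2 forms.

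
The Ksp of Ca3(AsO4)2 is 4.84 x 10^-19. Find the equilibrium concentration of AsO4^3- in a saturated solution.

Ca3(AsO4)2(s) ⇌ 3 Ca^2+ + 2 AsO4^3-
Ksp = [Ca^2+]^3[AsO4^3-]^2
Let s = molar solubility. Then [Ca^2+] = 3s and [AsO4^3-] = 2s.
Ksp = (3s)^3(2s)^2 = 108s^5
s = (4.84 x 10^-19 / 108)^(1/5) = 8.517 × 10^-5 M
[AsO4^3-] = 2s = 1.70 × 10^-4 M

[AsO4^3-] = 1.70 × 10^-4 M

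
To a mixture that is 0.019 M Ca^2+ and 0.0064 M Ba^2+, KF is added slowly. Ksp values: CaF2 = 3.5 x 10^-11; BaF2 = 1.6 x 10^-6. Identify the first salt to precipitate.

Each salt begins to precipitate when Q = Ksp, i.e. when [F^-] reaches its threshold.
For CaF2: 3.5 x 10^-11 = 0.019 × [F^-]^2  ⇒  [F^-] = 4.3 × 10^-5 M.
For BaF2: 1.6 x 10^-6 = 0.0064 × [F^-]^2  ⇒  [F^-] = 1.6 × 10^-2 M.
The salt with the lower threshold [F^-] precipitates first: CaF2.

CaF2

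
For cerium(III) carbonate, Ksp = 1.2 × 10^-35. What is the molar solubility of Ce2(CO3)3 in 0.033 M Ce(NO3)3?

Ce2(CO3)3(s) ⇌ 2 Ce^3+(aq) + 3 CO3^2-(aq)
Ksp = [Ce^3+]^2[CO3^2-]^3
Let s be the molar solubility in this solution. [Ce^3+] = 0.033 + 2s ≈ 0.033, [CO3^2-] = 3s (Ksp is small, so little additional dissolves).
Ksp ≈ (0.033)^2 × (3s)^3
s = 7.4 x 10^-12 M
Check: 2s = 1.5 × 10^-11 ≪ 0.033, so the approximation is valid.

7.4e-12 M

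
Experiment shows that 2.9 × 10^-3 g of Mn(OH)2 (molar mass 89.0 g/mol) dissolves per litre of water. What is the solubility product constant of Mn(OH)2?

1.4e-13

Molar solubility s = (2.9 × 10^-3 g/L) / (89.0 g/mol) = 3.26 x 10^-5 M.
Mn(OH)2(s) <=> Mn^2+(aq) + 2 OH^-(aq)
With molar solubility s: [Mn^2+] = s, [OH^-] = 2s.
Ksp = [Mn^2+][OH^-]^2
Ksp = s(2s)^2 = 4s^3
With s = 3.26 × 10^-5: Ksp = 1.4 x 10^-13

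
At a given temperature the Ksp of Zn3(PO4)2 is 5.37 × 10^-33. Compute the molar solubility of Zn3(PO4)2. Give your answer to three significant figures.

Zn3(PO4)2(s) ⇌ 3 Zn^2+(aq) + 2 PO4^3-(aq)
Ksp = [Zn^2+]^3[PO4^3-]^2
If s mol/L of Zn3(PO4)2 dissolves, [Zn^2+] = 3s and [PO4^3-] = 2s.
So Ksp = (3s)^3 × (2s)^2 = 108s^5
s^5 = 5.37 × 10^-33 / 108, so s = 1.38 × 10^-7 M

1.38 × 10^-7 M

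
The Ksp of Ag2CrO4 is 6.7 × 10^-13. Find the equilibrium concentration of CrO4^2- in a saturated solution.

Ag2CrO4(s) ⇌ 2 Ag^+(aq) + CrO4^2-(aq)
Ksp = [Ag^+]^2[CrO4^2-]
With molar solubility s: [Ag^+] = 2s, [CrO4^2-] = s.
So Ksp = (2s)^2 × s = 4s^3
Solving, s = (6.7 × 10^-13/4)^(1/3) = 5.51 × 10^-5 M
[CrO4^2-] = s = 5.5 x 10^-5 M

[CrO4^2-] ≈ 5.5 × 10^-5 M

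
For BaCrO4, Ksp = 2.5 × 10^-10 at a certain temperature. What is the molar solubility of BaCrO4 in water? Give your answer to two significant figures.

BaCrO4(s) <=> Ba^2+ + CrO4^2-
Ksp = [Ba^2+][CrO4^2-]
For each mole of BaCrO4 that dissolves: [Ba^2+] = s, [CrO4^2-] = s.
Ksp = s^2
s = √(2.5 × 10^-10) = 1.6 x 10^-5 M

s = 1.6 × 10^-5 M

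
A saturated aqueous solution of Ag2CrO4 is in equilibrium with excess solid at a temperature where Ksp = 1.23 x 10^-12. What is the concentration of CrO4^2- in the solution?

[CrO4^2-] ≈ 6.75 x 10^-5 M

Ag2CrO4(s) ⇌ 2 Ag^+(aq) + CrO4^2-(aq)
Ksp = [Ag^+]^2[CrO4^2-]
With molar solubility s: [Ag^+] = 2s, [CrO4^2-] = s.
So Ksp = (2s)^2 × s = 4s^3
s^3 = 1.23 x 10^-12 / 4, so s = 6.750 × 10^-5 M
[CrO4^2-] = s = 6.75 x 10^-5 M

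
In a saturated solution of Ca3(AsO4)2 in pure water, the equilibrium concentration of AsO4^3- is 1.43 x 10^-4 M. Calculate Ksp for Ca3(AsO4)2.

Ksp ≈ 2.02 × 10^-19

Ca3(AsO4)2(s) <=> 3 Ca^2+ + 2 AsO4^3-
Stoichiometry gives [Ca^2+] = (3/2)[AsO4^3-] = 2.145 x 10^-4 M.
Ksp = [Ca^2+]^3[AsO4^3-]^2
Ksp = (2.145 x 10^-4)^3 × (1.43 x 10^-4)^2 = 2.02 x 10^-19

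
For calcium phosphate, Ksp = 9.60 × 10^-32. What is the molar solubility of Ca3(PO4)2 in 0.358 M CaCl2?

s ≈ 7.23 × 10^-16 M

Ca3(PO4)2(s) ⇌ 3 Ca^2+(aq) + 2 PO4^3-(aq)
Ksp = [Ca^2+]^3[PO4^3-]^2
Let s = moles of Ca3(PO4)2 that dissolve per litre. [Ca^2+] = 0.358 + 3s ≈ 0.358, [PO4^3-] = 2s (common-ion effect: Ca^2+ is already 0.358 M).
Ksp ≈ (0.358)^3 × (2s)^2
s = 7.23 × 10^-16 M
Check: 3s = 2.2 × 10^-15 ≪ 0.358, so the approximation is valid.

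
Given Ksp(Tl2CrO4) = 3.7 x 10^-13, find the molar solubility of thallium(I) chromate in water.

s = 4.5e-5 M

Tl2CrO4(s) ⇌ 2 Tl^+(aq) + CrO4^2-(aq)
Ksp = [Tl^+]^2[CrO4^2-]
With molar solubility s: [Tl^+] = 2s, [CrO4^2-] = s.
Ksp = (2s)^2s = 4s^3
s^3 = 3.7 x 10^-13 / 4, so s = 4.5 × 10^-5 M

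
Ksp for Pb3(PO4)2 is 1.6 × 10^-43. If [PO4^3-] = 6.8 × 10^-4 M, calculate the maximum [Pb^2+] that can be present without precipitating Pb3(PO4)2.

Pb3(PO4)2(s) <=> 3 Pb^2+ + 2 PO4^3-
Ksp = [Pb^2+]^3[PO4^3-]^2
Precipitation begins when Q = Ksp. With [PO4^3-] = 6.8 × 10^-4 M:
1.6 × 10^-43 = (6.8 × 10^-4)^2 × [Pb^2+]^3
[Pb^2+] = (1.6 × 10^-43 / 4.62 x 10^-7)^(1/3) = 7.0 x 10^-13 M

7.0 x 10^-13 M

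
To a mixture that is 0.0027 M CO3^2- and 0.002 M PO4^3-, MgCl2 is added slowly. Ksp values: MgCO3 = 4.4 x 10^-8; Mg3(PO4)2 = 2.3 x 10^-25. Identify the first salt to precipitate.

Mg3(PO4)2

Precipitation of each salt starts when its ion product equals its Ksp.
For MgCO3: 4.4 x 10^-8 = 0.0027 × [Mg^2+]  ⇒  [Mg^2+] = 1.6 × 10^-5 M.
For Mg3(PO4)2: 2.3 x 10^-25 = (0.002)^2 × [Mg^2+]^3  ⇒  [Mg^2+] = 3.9 × 10^-7 M.
The salt with the lower threshold [Mg^2+] precipitates first: Mg3(PO4)2.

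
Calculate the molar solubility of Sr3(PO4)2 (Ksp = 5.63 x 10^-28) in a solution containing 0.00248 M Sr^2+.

s ≈ 9.61 × 10^-11 M

Sr3(PO4)2(s) ⇌ 3 Sr^2+(aq) + 2 PO4^3-(aq)
Ksp = [Sr^2+]^3[PO4^3-]^2
Let s = moles of Sr3(PO4)2 that dissolve per litre. [Sr^2+] = 0.00248 + 3s ≈ 0.00248, [PO4^3-] = 2s (common-ion effect: Sr^2+ is already 0.00248 M).
Ksp ≈ (0.00248)^3 × (2s)^2
s = 9.61 × 10^-11 M
Check: 3s = 2.9 x 10^-10 ≪ 0.00248, so the approximation is valid.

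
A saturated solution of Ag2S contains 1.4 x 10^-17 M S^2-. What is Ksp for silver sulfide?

1.1 × 10^-50

Ag2S(s) <=> 2 Ag^+(aq) + S^2-(aq)
Stoichiometry gives [Ag^+] = (2/1)[S^2-] = 2.80 × 10^-17 M.
Ksp = [Ag^+]^2[S^2-]
Ksp = (2.80 × 10^-17)^2 × 1.4 × 10^-17 = 1.1 × 10^-50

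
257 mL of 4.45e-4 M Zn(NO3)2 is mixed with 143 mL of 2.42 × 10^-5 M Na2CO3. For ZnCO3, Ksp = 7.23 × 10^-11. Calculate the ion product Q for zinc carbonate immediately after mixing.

Q ≈ 2.47 × 10^-9

Total volume = 257 + 143 = 400 mL.
[Zn^2+] = 4.45 × 10^-4 × (257/400) = 2.859 x 10^-4 M
[CO3^2-] = 2.42 x 10^-5 × (143/400) = 8.652 × 10^-6 M
ZnCO3(s) <=> Zn^2+ + CO3^2-, so Q = [Zn^2+][CO3^2-]
Q = (2.859 × 10^-4)(8.652 × 10^-6) = 2.47 x 10^-9
Q > Ksp, so ZnCO3 will precipitate.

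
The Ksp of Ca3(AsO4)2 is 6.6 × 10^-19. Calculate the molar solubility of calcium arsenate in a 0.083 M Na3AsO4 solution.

1.5 × 10^-6 M

Ca3(AsO4)2(s) ⇌ 3 Ca^2+(aq) + 2 AsO4^3-(aq)
Ksp = [Ca^2+]^3[AsO4^3-]^2
Let s = moles of Ca3(AsO4)2 that dissolve per litre. [Ca^2+] = 3s, [AsO4^3-] = 0.083 + 2s ≈ 0.083 (Ksp is small, so little additional dissolves).
Ksp ≈ (3s)^3 × (0.083)^2
s = 1.5 × 10^-6 M
Check: 2s = 3.1 × 10^-6 ≪ 0.083, so the approximation is valid.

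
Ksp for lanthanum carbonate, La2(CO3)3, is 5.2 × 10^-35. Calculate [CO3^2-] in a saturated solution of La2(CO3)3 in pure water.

[CO3^2-] ≈ 1.6 x 10^-7 M

La2(CO3)3(s) <=> 2 La^3+(aq) + 3 CO3^2-(aq)
Ksp = [La^3+]^2[CO3^2-]^3
Let s = molar solubility. Then [La^3+] = 2s and [CO3^2-] = 3s.
So Ksp = (2s)^2 × (3s)^3 = 108s^5
s^5 = 5.2 × 10^-35 / 108, so s = 5.45 × 10^-8 M
[CO3^2-] = 3s = 1.6 x 10^-7 M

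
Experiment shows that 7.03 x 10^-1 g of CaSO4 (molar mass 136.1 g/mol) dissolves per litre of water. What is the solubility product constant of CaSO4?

Molar solubility s = (7.03 × 10^-1 g/L) / (136.1 g/mol) = 5.165 × 10^-3 M.
CaSO4(s) ⇌ Ca^2+(aq) + SO4^2-(aq)
For each mole of CaSO4 that dissolves: [Ca^2+] = s, [SO4^2-] = s.
Ksp = [Ca^2+][SO4^2-]
Ksp = (s)(s) = s^2
Ksp = (5.165 × 10^-3)^2 = 2.67 x 10^-5

2.67 × 10^-5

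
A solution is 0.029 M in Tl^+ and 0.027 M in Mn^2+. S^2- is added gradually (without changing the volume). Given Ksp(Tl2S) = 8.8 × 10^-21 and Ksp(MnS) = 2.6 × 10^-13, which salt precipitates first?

Tl2S

Each salt begins to precipitate when Q = Ksp, i.e. when [S^2-] reaches its threshold.
For Tl2S: 8.8 × 10^-21 = (0.029)^2 × [S^2-]  ⇒  [S^2-] = 1.0 × 10^-17 M.
For MnS: 2.6 × 10^-13 = 0.027 × [S^2-]  ⇒  [S^2-] = 9.6 × 10^-12 M.
The salt with the lower threshold [S^2-] precipitates first: Tl2S.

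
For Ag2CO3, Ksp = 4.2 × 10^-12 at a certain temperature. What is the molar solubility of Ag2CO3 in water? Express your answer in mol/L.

Ag2CO3(s) ⇌ 2 Ag^+(aq) + CO3^2-(aq)
Ksp = [Ag^+]^2[CO3^2-]
Let s = molar solubility. Then [Ag^+] = 2s and [CO3^2-] = s.
So Ksp = (2s)^2 × s = 4s^3
s^3 = 4.2 × 10^-12 / 4, so s = 1.0 x 10^-4 M

s = 1.0e-4 M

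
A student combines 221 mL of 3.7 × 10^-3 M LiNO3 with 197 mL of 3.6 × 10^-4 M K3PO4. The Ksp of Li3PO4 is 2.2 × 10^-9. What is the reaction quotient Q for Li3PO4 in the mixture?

Total volume = 221 + 197 = 418 mL.
[Li^+] = 3.7 × 10^-3 × (221/418) = 1.96 × 10^-3 M
[PO4^3-] = 3.6 × 10^-4 × (197/418) = 1.70 × 10^-4 M
Li3PO4(s) ⇌ 3 Li^+ + PO4^3-, so Q = [Li^+]^3[PO4^3-]
Q = (1.96 × 10^-3)^3(1.70 × 10^-4) = 1.3 x 10^-12
Q < Ksp, so no precipitate of Li3PO4 forms.

Q ≈ 1.3e-12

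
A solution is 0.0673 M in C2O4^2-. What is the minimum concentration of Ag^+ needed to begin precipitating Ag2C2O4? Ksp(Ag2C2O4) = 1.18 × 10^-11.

1.32 × 10^-5 M

Ag2C2O4(s) ⇌ 2 Ag^+ + C2O4^2-
Ksp = [Ag^+]^2[C2O4^2-]
Precipitation begins when Q = Ksp. With [C2O4^2-] = 0.0673 M:
1.18 × 10^-11 = (0.0673) × [Ag^+]^2
[Ag^+] = (1.18 × 10^-11 / 6.73 × 10^-2)^(1/2) = 1.32 x 10^-5 M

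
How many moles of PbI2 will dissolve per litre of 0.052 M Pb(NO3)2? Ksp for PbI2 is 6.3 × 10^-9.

1.7e-4 M

PbI2(s) ⇌ Pb^2+(aq) + 2 I^-(aq)
Ksp = [Pb^2+][I^-]^2
Let s = moles of PbI2 that dissolve per litre. [Pb^2+] = 0.052 + s ≈ 0.052, [I^-] = 2s (common-ion effect: Pb^2+ is already 0.052 M).
Ksp ≈ 0.052 × (2s)^2
s = 1.7 × 10^-4 M
Check: s = 1.7 × 10^-4 ≪ 0.052, so the approximation is valid.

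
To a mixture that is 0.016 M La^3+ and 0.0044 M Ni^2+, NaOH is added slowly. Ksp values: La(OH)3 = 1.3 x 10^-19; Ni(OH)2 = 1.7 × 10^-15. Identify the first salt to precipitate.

Ni(OH)2

Precipitation of each salt starts when its ion product equals its Ksp.
For La(OH)3: 1.3 x 10^-19 = 0.016 × [OH^-]^3  ⇒  [OH^-] = 2.0 × 10^-6 M.
For Ni(OH)2: 1.7 × 10^-15 = 0.0044 × [OH^-]^2  ⇒  [OH^-] = 6.2 × 10^-7 M.
The salt with the lower threshold [OH^-] precipitates first: Ni(OH)2.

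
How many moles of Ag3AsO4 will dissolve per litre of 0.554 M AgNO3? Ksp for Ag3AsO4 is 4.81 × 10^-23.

2.83 x 10^-22 M

Ag3AsO4(s) <=> 3 Ag^+ + AsO4^3-
Ksp = [Ag^+]^3[AsO4^3-]
If s mol/L dissolves here, [Ag^+] = 0.554 + 3s ≈ 0.554, [AsO4^3-] = s (common-ion effect: Ag^+ is already 0.554 M).
Ksp ≈ (0.554)^3 × s
s = 2.83 x 10^-22 M
Check: 3s = 8.5 × 10^-22 ≪ 0.554, so the approximation is valid.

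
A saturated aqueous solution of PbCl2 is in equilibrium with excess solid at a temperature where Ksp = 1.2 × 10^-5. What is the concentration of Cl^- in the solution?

PbCl2(s) ⇌ Pb^2+ + 2 Cl^-
Ksp = [Pb^2+][Cl^-]^2
Let s = molar solubility. Then [Pb^2+] = s and [Cl^-] = 2s.
So Ksp = s × (2s)^2 = 4s^3
Solving, s = (1.2 × 10^-5/4)^(1/3) = 1.44 × 10^-2 M
[Cl^-] = 2s = 2.9 × 10^-2 M

2.9e-2 M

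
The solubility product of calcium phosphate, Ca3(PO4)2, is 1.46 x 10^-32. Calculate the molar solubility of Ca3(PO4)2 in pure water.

Ca3(PO4)2(s) ⇌ 3 Ca^2+(aq) + 2 PO4^3-(aq)
Ksp = [Ca^2+]^3[PO4^3-]^2
Let s = molar solubility. Then [Ca^2+] = 3s and [PO4^3-] = 2s.
Ksp = (3s)^3(2s)^2 = 108s^5
s^5 = 1.46 x 10^-32 / 108, so s = 1.68 × 10^-7 M

1.68e-7 M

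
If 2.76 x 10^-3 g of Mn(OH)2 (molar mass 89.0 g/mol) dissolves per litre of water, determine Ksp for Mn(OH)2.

1.19 x 10^-13

Molar solubility s = (2.76 x 10^-3 g/L) / (89.0 g/mol) = 3.101 × 10^-5 M.
Mn(OH)2(s) ⇌ Mn^2+ + 2 OH^-
With molar solubility s: [Mn^2+] = s, [OH^-] = 2s.
Ksp = [Mn^2+][OH^-]^2
Ksp = s(2s)^2 = 4s^3
Ksp = 4 × (3.101 × 10^-5)^3 = 1.19 × 10^-13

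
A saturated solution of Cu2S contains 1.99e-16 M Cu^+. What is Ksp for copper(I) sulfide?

Ksp ≈ 3.94 x 10^-48

Cu2S(s) <=> 2 Cu^+ + S^2-
Stoichiometry gives [S^2-] = (1/2)[Cu^+] = 9.950 x 10^-17 M.
Ksp = [Cu^+]^2[S^2-]
Ksp = (1.99 × 10^-16)^2 × 9.950 x 10^-17 = 3.94 x 10^-48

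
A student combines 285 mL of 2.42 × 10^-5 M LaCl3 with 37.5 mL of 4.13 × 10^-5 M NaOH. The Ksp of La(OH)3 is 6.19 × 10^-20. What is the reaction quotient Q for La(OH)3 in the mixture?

Total volume = 285 + 37.5 = 322.5 mL.
[La^3+] = 2.42 × 10^-5 × (285/322.5) = 2.139 × 10^-5 M
[OH^-] = 4.13 × 10^-5 × (37.5/322.5) = 4.802 x 10^-6 M
La(OH)3(s) ⇌ La^3+(aq) + 3 OH^-(aq), so Q = [La^3+][OH^-]^3
Q = (2.139 × 10^-5)(4.802 × 10^-6)^3 = 2.37 x 10^-21
Q < Ksp, so no precipitate of La(OH)3 forms.

2.37 × 10^-21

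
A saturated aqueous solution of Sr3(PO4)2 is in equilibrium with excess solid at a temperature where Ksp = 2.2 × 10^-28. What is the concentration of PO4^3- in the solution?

Sr3(PO4)2(s) ⇌ 3 Sr^2+(aq) + 2 PO4^3-(aq)
Ksp = [Sr^2+]^3[PO4^3-]^2
Let s = molar solubility. Then [Sr^2+] = 3s and [PO4^3-] = 2s.
Ksp = (3s)^3(2s)^2 = 108s^5
s = (2.2 × 10^-28 / 108)^(1/5) = 1.15 × 10^-6 M
[PO4^3-] = 2s = 2.3 × 10^-6 M

2.3 × 10^-6 M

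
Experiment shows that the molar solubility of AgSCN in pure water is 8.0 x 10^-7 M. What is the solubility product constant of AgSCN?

AgSCN(s) ⇌ Ag^+(aq) + SCN^-(aq)
For each mole of AgSCN that dissolves: [Ag^+] = s, [SCN^-] = s.
Ksp = [Ag^+][SCN^-]
Ksp = (s)(s) = s^2
Ksp = (8.0 × 10^-7)^2 = 6.4 x 10^-13

Ksp = 6.4 x 10^-13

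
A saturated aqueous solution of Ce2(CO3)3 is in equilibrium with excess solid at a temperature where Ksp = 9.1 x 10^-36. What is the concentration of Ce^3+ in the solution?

Ce2(CO3)3(s) ⇌ 2 Ce^3+(aq) + 3 CO3^2-(aq)
Ksp = [Ce^3+]^2[CO3^2-]^3
If s mol/L of Ce2(CO3)3 dissolves, [Ce^3+] = 2s and [CO3^2-] = 3s.
So Ksp = (2s)^2 × (3s)^3 = 108s^5
Solving, s = (9.1 x 10^-36/108)^(1/5) = 3.85 x 10^-8 M
[Ce^3+] = 2s = 7.7 × 10^-8 M

[Ce^3+] ≈ 7.7e-8 M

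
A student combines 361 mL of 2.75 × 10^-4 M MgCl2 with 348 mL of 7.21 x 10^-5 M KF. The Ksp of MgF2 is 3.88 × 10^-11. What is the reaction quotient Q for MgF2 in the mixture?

1.75e-13

Total volume = 361 + 348 = 709 mL.
[Mg^2+] = 2.75 × 10^-4 × (361/709) = 1.400 × 10^-4 M
[F^-] = 7.21 × 10^-5 × (348/709) = 3.539 x 10^-5 M
MgF2(s) <=> Mg^2+ + 2 F^-, so Q = [Mg^2+][F^-]^2
Q = (1.400 x 10^-4)(3.539 × 10^-5)^2 = 1.75 x 10^-13
Q < Ksp, so no precipitate of MgF2 forms.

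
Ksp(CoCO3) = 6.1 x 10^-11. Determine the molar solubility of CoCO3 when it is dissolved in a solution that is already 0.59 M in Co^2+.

CoCO3(s) <=> Co^2+ + CO3^2-
Ksp = [Co^2+][CO3^2-]
Let s = moles of CoCO3 that dissolve per litre. [Co^2+] = 0.59 + s ≈ 0.59, [CO3^2-] = s (Ksp is small, so little additional dissolves).
Ksp ≈ 0.59 × s
s = 1.0 x 10^-10 M
Check: s = 1.0 x 10^-10 ≪ 0.59, so the approximation is valid.

s ≈ 1.0 × 10^-10 M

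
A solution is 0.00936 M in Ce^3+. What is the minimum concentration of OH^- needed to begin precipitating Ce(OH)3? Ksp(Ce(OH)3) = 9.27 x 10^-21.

[OH^-] = 9.97 × 10^-7 M

Ce(OH)3(s) <=> Ce^3+ + 3 OH^-
Ksp = [Ce^3+][OH^-]^3
Precipitation begins when Q = Ksp. With [Ce^3+] = 0.00936 M:
9.27 x 10^-21 = (0.00936) × [OH^-]^3
[OH^-] = (9.27 x 10^-21 / 9.36 × 10^-3)^(1/3) = 9.97 × 10^-7 M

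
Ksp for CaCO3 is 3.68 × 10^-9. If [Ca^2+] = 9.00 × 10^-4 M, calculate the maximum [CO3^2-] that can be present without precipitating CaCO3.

4.09e-6 M

CaCO3(s) ⇌ Ca^2+(aq) + CO3^2-(aq)
Ksp = [Ca^2+][CO3^2-]
Precipitation begins when Q = Ksp. With [Ca^2+] = 9.00 × 10^-4 M:
3.68 × 10^-9 = (9.00 × 10^-4) × [CO3^2-]
[CO3^2-] = (3.68 × 10^-9 / 9.00 × 10^-4) = 4.09 × 10^-6 M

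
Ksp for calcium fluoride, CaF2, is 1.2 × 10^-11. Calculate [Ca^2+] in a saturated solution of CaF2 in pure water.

CaF2(s) ⇌ Ca^2+ + 2 F^-
Ksp = [Ca^2+][F^-]^2
Let s = molar solubility. Then [Ca^2+] = s and [F^-] = 2s.
Ksp = s(2s)^2 = 4s^3
s^3 = 1.2 × 10^-11 / 4, so s = 1.44 × 10^-4 M
[Ca^2+] = s = 1.4 x 10^-4 M

[Ca^2+] ≈ 1.4 × 10^-4 M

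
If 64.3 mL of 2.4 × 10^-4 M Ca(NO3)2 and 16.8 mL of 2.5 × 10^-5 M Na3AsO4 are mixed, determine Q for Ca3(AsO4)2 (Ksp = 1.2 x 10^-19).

Q = 1.8 x 10^-22

Total volume = 64.3 + 16.8 = 81.1 mL.
[Ca^2+] = 2.4 x 10^-4 × (64.3/81.1) = 1.90 × 10^-4 M
[AsO4^3-] = 2.5 × 10^-5 × (16.8/81.1) = 5.18 × 10^-6 M
Ca3(AsO4)2(s) ⇌ 3 Ca^2+(aq) + 2 AsO4^3-(aq), so Q = [Ca^2+]^3[AsO4^3-]^2
Q = (1.90 x 10^-4)^3(5.18 × 10^-6)^2 = 1.8 × 10^-22
Q < Ksp, so no precipitate of Ca3(AsO4)2 forms.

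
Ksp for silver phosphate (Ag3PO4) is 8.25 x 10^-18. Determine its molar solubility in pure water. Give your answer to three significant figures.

s ≈ 2.35e-5 M

Ag3PO4(s) <=> 3 Ag^+(aq) + PO4^3-(aq)
Ksp = [Ag^+]^3[PO4^3-]
If s mol/L of Ag3PO4 dissolves, [Ag^+] = 3s and [PO4^3-] = s.
So Ksp = (3s)^3 × s = 27s^4
s = (8.25 x 10^-18 / 27)^(1/4) = 2.35 × 10^-5 M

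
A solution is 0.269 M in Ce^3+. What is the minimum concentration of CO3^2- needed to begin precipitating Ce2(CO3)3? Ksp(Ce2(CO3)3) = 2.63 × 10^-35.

7.14 × 10^-12 M

Ce2(CO3)3(s) <=> 2 Ce^3+ + 3 CO3^2-
Ksp = [Ce^3+]^2[CO3^2-]^3
Precipitation begins when Q = Ksp. With [Ce^3+] = 0.269 M:
2.63 × 10^-35 = (0.269)^2 × [CO3^2-]^3
[CO3^2-] = (2.63 × 10^-35 / 7.236 × 10^-2)^(1/3) = 7.14 × 10^-12 M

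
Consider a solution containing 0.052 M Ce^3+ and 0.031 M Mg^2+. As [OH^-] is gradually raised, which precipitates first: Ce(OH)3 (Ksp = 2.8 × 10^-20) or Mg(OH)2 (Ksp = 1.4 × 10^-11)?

Ce(OH)3

Precipitation of each salt starts when its ion product equals its Ksp.
For Ce(OH)3: 2.8 × 10^-20 = 0.052 × [OH^-]^3  ⇒  [OH^-] = 8.1 × 10^-7 M.
For Mg(OH)2: 1.4 × 10^-11 = 0.031 × [OH^-]^2  ⇒  [OH^-] = 2.1 × 10^-5 M.
The salt with the lower threshold [OH^-] precipitates first: Ce(OH)3.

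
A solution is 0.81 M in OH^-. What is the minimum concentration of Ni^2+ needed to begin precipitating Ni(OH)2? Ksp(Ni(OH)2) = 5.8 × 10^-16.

[Ni^2+] ≈ 8.8e-16 M

Ni(OH)2(s) <=> Ni^2+(aq) + 2 OH^-(aq)
Ksp = [Ni^2+][OH^-]^2
Precipitation begins when Q = Ksp. With [OH^-] = 0.81 M:
5.8 × 10^-16 = (0.81)^2 × [Ni^2+]
[Ni^2+] = (5.8 × 10^-16 / 6.56 x 10^-1) = 8.8 x 10^-16 M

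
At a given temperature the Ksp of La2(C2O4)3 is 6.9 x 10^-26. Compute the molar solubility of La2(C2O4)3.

3.6 × 10^-6 M

La2(C2O4)3(s) ⇌ 2 La^3+(aq) + 3 C2O4^2-(aq)
Ksp = [La^3+]^2[C2O4^2-]^3
With molar solubility s: [La^3+] = 2s, [C2O4^2-] = 3s.
Ksp = (2s)^2(3s)^3 = 108s^5
Solving, s = (6.9 x 10^-26/108)^(1/5) = 3.6 × 10^-6 M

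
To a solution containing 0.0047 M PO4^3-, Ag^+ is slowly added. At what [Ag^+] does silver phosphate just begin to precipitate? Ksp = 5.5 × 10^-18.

[Ag^+] = 1.1e-5 M

Ag3PO4(s) ⇌ 3 Ag^+ + PO4^3-
Ksp = [Ag^+]^3[PO4^3-]
Precipitation begins when Q = Ksp. With [PO4^3-] = 0.0047 M:
5.5 × 10^-18 = (0.0047) × [Ag^+]^3
[Ag^+] = (5.5 × 10^-18 / 4.7 x 10^-3)^(1/3) = 1.1 × 10^-5 M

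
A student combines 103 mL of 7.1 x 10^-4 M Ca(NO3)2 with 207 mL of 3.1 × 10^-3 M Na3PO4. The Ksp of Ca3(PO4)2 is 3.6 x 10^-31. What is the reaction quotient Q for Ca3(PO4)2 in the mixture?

Q ≈ 5.6 × 10^-17

Total volume = 103 + 207 = 310 mL.
[Ca^2+] = 7.1 × 10^-4 × (103/310) = 2.36 × 10^-4 M
[PO4^3-] = 3.1 × 10^-3 × (207/310) = 2.07 × 10^-3 M
Ca3(PO4)2(s) ⇌ 3 Ca^2+(aq) + 2 PO4^3-(aq), so Q = [Ca^2+]^3[PO4^3-]^2
Q = (2.36 × 10^-4)^3(2.07 x 10^-3)^2 = 5.6 × 10^-17
Q > Ksp, so Ca3(PO4)2 will precipitate.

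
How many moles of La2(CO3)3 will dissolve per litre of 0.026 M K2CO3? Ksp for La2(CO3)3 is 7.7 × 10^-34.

3.3e-15 M

La2(CO3)3(s) ⇌ 2 La^3+ + 3 CO3^2-
Ksp = [La^3+]^2[CO3^2-]^3
Let s = moles of La2(CO3)3 that dissolve per litre. [La^3+] = 2s, [CO3^2-] = 0.026 + 3s ≈ 0.026 (Ksp is small, so little additional dissolves).
Ksp ≈ (2s)^2 × (0.026)^3
s = 3.3 × 10^-15 M
Check: 3s = 9.9 x 10^-15 ≪ 0.026, so the approximation is valid.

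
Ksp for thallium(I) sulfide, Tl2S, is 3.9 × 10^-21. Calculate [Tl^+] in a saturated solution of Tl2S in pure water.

2.0e-7 M

Tl2S(s) <=> 2 Tl^+ + S^2-
Ksp = [Tl^+]^2[S^2-]
For each mole of Tl2S that dissolves: [Tl^+] = 2s, [S^2-] = s.
So Ksp = (2s)^2 × s = 4s^3
Solving, s = (3.9 × 10^-21/4)^(1/3) = 9.92 x 10^-8 M
[Tl^+] = 2s = 2.0 × 10^-7 M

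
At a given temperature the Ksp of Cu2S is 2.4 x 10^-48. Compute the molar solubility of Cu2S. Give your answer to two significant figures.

Cu2S(s) <=> 2 Cu^+ + S^2-
Ksp = [Cu^+]^2[S^2-]
If s mol/L of Cu2S dissolves, [Cu^+] = 2s and [S^2-] = s.
Ksp = (2s)^2s = 4s^3
s^3 = 2.4 x 10^-48 / 4, so s = 8.4 × 10^-17 M

s = 8.4e-17 M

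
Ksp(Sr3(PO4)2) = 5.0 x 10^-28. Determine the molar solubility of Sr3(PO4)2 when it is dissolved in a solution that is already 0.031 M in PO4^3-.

Sr3(PO4)2(s) ⇌ 3 Sr^2+(aq) + 2 PO4^3-(aq)
Ksp = [Sr^2+]^3[PO4^3-]^2
Let s = moles of Sr3(PO4)2 that dissolve per litre. [Sr^2+] = 3s, [PO4^3-] = 0.031 + 2s ≈ 0.031 (since the PO4^3- already present dominates).
Ksp ≈ (3s)^3 × (0.031)^2
s = 2.7 × 10^-9 M
Check: 2s = 5.4 x 10^-9 ≪ 0.031, so the approximation is valid.

s = 2.7 × 10^-9 M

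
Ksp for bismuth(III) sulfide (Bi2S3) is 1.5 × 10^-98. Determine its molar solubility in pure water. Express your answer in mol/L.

Bi2S3(s) ⇌ 2 Bi^3+ + 3 S^2-
Ksp = [Bi^3+]^2[S^2-]^3
With molar solubility s: [Bi^3+] = 2s, [S^2-] = 3s.
Ksp = (2s)^2(3s)^3 = 108s^5
s^5 = 1.5 × 10^-98 / 108, so s = 1.1 x 10^-20 M

s = 1.1e-20 M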